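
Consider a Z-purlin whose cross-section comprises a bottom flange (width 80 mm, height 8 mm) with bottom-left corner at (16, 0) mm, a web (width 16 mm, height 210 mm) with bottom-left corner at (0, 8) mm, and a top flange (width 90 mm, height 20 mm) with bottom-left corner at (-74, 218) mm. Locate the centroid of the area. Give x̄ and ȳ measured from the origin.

bottom flange: A = 80 × 8 = 640.00, centroid at (56.00, 4.00).
web: A = 16 × 210 = 3360.00, centroid at (8.00, 113.00).
top flange: A = 90 × 20 = 1800.00, centroid at (-29.00, 228.00).
ΣA = 5800.00 mm², ΣAx̄ = 10520.00 mm³, ΣAȳ = 792640.00 mm³.
x̄ = 10520.00/5800.00 = 1.81 mm; ȳ = 792640.00/5800.00 = 136.66 mm.

x̄ = 1.81 mm, ȳ = 136.66 mm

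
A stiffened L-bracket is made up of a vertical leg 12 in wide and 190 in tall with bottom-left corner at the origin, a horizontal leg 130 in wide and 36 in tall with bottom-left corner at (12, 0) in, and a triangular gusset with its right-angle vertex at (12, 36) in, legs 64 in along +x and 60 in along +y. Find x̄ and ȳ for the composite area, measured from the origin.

x̄ = 49.33 in, ȳ = 45.99 in

vertical leg: A = 12 × 190 = 2280.00, centroid at (6.00, 95.00).
horizontal leg: A = 130 × 36 = 4680.00, centroid at (77.00, 18.00).
gusset: A = ½·64·60 = 1920.00, centroid at (33.33, 56.00).
ΣA = 8880.00 in², ΣAx̄ = 438040.00 in³, ΣAȳ = 408360.00 in³.
x̄ = 438040.00/8880.00 = 49.33 in; ȳ = 408360.00/8880.00 = 45.99 in.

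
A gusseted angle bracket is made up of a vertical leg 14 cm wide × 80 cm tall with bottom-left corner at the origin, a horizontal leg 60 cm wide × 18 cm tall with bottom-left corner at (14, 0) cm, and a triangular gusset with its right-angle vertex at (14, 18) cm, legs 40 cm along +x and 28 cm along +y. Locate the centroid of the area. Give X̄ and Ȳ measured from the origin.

vertical leg: A = 14 × 80 = 1120.00, centroid at (7.00, 40.00).
horizontal leg: A = 60 × 18 = 1080.00, centroid at (44.00, 9.00).
gusset: A = ½·40·28 = 560.00, centroid at (27.33, 27.33).
ΣA = 2760.00 cm²
ΣAX̄ = (1120.00)(7.00) + (1080.00)(44.00) + (560.00)(27.33) = 70666.67 cm³
ΣAȲ = (1120.00)(40.00) + (1080.00)(9.00) + (560.00)(27.33) = 69826.67 cm³
X̄ = 70666.67 / 2760.00 = 25.60 cm
Ȳ = 69826.67 / 2760.00 = 25.30 cm

X̄ = 25.60 cm, Ȳ = 25.30 cm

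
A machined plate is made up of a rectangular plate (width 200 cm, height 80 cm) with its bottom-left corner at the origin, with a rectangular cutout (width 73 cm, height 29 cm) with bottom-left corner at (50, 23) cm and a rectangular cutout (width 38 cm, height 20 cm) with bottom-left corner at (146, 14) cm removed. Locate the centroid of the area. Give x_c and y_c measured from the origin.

plate: A = 200 × 80 = 16000.00, centroid at (100.00, 40.00).
hole 1: A = −(73 × 29) = -2117.00, centroid at (86.50, 37.50).
hole 2: A = −(38 × 20) = -760.00, centroid at (165.00, 24.00).
ΣA = 13123.00 cm², ΣAx_c = 1291479.50 cm³, ΣAy_c = 542372.50 cm³.
x_c = 1291479.50/13123.00 = 98.41 cm; y_c = 542372.50/13123.00 = 41.33 cm.

x_c = 98.41 cm, y_c = 41.33 cm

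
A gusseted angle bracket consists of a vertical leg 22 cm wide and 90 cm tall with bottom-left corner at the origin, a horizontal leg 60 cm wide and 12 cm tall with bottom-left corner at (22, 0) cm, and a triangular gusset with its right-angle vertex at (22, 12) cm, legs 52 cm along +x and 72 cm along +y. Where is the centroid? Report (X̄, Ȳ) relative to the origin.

Part | A | x̄ᵢ | ȳᵢ | A·x̄ᵢ | A·ȳᵢ
vertical leg | 1980.00 | 11.00 | 45.00 | 21780.00 | 89100.00
horizontal leg | 720.00 | 52.00 | 6.00 | 37440.00 | 4320.00
gusset | 1872.00 | 39.33 | 36.00 | 73632.00 | 67392.00
Σ | 4572.00 |  |  | 132852.00 | 160812.00
X̄ = 132852.00 / 4572.00 = 29.06 cm
Ȳ = 160812.00 / 4572.00 = 35.17 cm

X̄ = 29.06 cm, Ȳ = 35.17 cm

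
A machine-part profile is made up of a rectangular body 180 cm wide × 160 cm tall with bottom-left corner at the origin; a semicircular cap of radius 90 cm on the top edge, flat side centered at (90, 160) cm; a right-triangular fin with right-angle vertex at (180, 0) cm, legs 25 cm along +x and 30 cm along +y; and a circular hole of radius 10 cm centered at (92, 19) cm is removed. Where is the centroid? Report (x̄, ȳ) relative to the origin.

x̄ = 90.87 cm, ȳ = 115.99 cm

Part | A | x̄ᵢ | ȳᵢ | A·x̄ᵢ | A·ȳᵢ
rectangular body | 28800.00 | 90.00 | 80.00 | 2592000.00 | 2304000.00
semicircular top | 12723.45 | 90.00 | 198.20 | 1145110.52 | 2521752.04
triangular fin | 375.00 | 188.33 | 10.00 | 70625.00 | 3750.00
hole | -314.16 | 92.00 | 19.00 | -28902.65 | -5969.03
Σ | 41584.29 |  |  | 3778832.87 | 4823533.01
x̄ = 3778832.87 / 41584.29 = 90.87 cm
ȳ = 4823533.01 / 41584.29 = 115.99 cm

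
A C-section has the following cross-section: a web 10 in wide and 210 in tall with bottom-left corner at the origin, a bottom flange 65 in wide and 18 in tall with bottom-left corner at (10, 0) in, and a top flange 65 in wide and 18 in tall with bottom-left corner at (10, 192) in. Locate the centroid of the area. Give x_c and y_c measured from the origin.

x_c = 24.76 in, y_c = 105.00 in

web: A = 10 × 210 = 2100.00, centroid at (5.00, 105.00).
bottom flange: A = 65 × 18 = 1170.00, centroid at (42.50, 9.00).
top flange: A = 65 × 18 = 1170.00, centroid at (42.50, 201.00).
ΣA = 4440.00 in², ΣAx_c = 109950.00 in³, ΣAy_c = 466200.00 in³.
x_c = 109950.00/4440.00 = 24.76 in; y_c = 466200.00/4440.00 = 105.00 in.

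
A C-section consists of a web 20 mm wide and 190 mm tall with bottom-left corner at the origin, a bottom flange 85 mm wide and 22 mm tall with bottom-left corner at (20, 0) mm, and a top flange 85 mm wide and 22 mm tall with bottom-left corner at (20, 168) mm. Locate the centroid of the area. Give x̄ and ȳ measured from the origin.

Part | A | x̄ᵢ | ȳᵢ | A·x̄ᵢ | A·ȳᵢ
web | 3800.00 | 10.00 | 95.00 | 38000.00 | 361000.00
bottom flange | 1870.00 | 62.50 | 11.00 | 116875.00 | 20570.00
top flange | 1870.00 | 62.50 | 179.00 | 116875.00 | 334730.00
Σ | 7540.00 |  |  | 271750.00 | 716300.00
x̄ = 271750.00 / 7540.00 = 36.04 mm
ȳ = 716300.00 / 7540.00 = 95.00 mm

x̄ = 36.04 mm, ȳ = 95.00 mm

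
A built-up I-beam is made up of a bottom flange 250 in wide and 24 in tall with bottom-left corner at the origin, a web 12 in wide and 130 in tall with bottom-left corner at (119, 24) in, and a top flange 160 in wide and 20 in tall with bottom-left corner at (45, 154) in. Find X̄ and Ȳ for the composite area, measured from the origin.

bottom flange: A = 250 × 24 = 6000.00, centroid at (125.00, 12.00).
web: A = 12 × 130 = 1560.00, centroid at (125.00, 89.00).
top flange: A = 160 × 20 = 3200.00, centroid at (125.00, 164.00).
ΣA = 10760.00 in², ΣAX̄ = 1345000.00 in³, ΣAȲ = 735640.00 in³.
X̄ = 1345000.00/10760.00 = 125.00 in; Ȳ = 735640.00/10760.00 = 68.37 in.

X̄ = 125.00 in, Ȳ = 68.37 in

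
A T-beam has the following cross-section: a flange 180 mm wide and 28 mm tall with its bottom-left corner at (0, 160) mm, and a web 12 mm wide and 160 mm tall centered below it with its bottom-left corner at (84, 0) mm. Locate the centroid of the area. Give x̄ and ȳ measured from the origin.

web: A = 12 × 160 = 1920.00, centroid at (90.00, 80.00).
flange: A = 180 × 28 = 5040.00, centroid at (90.00, 174.00).
ΣA = 6960.00 mm², ΣAx̄ = 626400.00 mm³, ΣAȳ = 1030560.00 mm³.
x̄ = 626400.00/6960.00 = 90.00 mm; ȳ = 1030560.00/6960.00 = 148.07 mm.

x̄ = 90.00 mm, ȳ = 148.07 mm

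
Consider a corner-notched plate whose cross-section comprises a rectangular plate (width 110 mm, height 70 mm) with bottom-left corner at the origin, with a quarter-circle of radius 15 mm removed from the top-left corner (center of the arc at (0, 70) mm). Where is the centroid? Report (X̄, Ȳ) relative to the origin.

plate: A = 110 × 70 = 7700.00, centroid at (55.00, 35.00).
removed quarter-circle: A = −¼π·15² = -176.71, centroid at (6.37, 63.63).
ΣA = 7523.29 mm², ΣAX̄ = 422375.00 mm³, ΣAȲ = 258254.98 mm³.
X̄ = 422375.00/7523.29 = 56.14 mm; Ȳ = 258254.98/7523.29 = 34.33 mm.

X̄ = 56.14 mm, Ȳ = 34.33 mm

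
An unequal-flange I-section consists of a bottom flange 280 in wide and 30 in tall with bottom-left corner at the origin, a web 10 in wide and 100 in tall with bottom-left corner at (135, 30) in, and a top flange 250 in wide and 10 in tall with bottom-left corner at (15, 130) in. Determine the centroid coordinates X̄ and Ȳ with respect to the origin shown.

X̄ = 140.00 in, Ȳ = 45.67 in

bottom flange: A = 280 × 30 = 8400.00, centroid at (140.00, 15.00).
web: A = 10 × 100 = 1000.00, centroid at (140.00, 80.00).
top flange: A = 250 × 10 = 2500.00, centroid at (140.00, 135.00).
ΣA = 11900.00 in²
ΣAX̄ = (8400.00)(140.00) + (1000.00)(140.00) + (2500.00)(140.00) = 1666000.00 in³
ΣAȲ = (8400.00)(15.00) + (1000.00)(80.00) + (2500.00)(135.00) = 543500.00 in³
X̄ = 1666000.00 / 11900.00 = 140.00 in
Ȳ = 543500.00 / 11900.00 = 45.67 in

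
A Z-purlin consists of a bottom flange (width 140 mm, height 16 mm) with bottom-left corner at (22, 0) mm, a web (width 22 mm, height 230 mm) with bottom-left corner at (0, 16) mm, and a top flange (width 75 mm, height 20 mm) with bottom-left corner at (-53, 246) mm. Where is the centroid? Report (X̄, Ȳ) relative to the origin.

Part | A | x̄ᵢ | ȳᵢ | A·x̄ᵢ | A·ȳᵢ
bottom flange | 2240.00 | 92.00 | 8.00 | 206080.00 | 17920.00
web | 5060.00 | 11.00 | 131.00 | 55660.00 | 662860.00
top flange | 1500.00 | -15.50 | 256.00 | -23250.00 | 384000.00
Σ | 8800.00 |  |  | 238490.00 | 1064780.00
X̄ = 238490.00 / 8800.00 = 27.10 mm
Ȳ = 1064780.00 / 8800.00 = 121.00 mm

X̄ = 27.10 mm, Ȳ = 121.00 mm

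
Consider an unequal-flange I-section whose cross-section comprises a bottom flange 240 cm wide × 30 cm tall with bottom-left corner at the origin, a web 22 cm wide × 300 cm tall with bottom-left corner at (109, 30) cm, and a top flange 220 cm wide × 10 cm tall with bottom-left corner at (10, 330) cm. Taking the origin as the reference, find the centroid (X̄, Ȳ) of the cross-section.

X̄ = 120.00 cm, Ȳ = 127.06 cm

bottom flange: A = 240 × 30 = 7200.00, centroid at (120.00, 15.00).
web: A = 22 × 300 = 6600.00, centroid at (120.00, 180.00).
top flange: A = 220 × 10 = 2200.00, centroid at (120.00, 335.00).
ΣA = 16000.00 cm²
ΣAX̄ = (7200.00)(120.00) + (6600.00)(120.00) + (2200.00)(120.00) = 1920000.00 cm³
ΣAȲ = (7200.00)(15.00) + (6600.00)(180.00) + (2200.00)(335.00) = 2033000.00 cm³
X̄ = 1920000.00 / 16000.00 = 120.00 cm
Ȳ = 2033000.00 / 16000.00 = 127.06 cm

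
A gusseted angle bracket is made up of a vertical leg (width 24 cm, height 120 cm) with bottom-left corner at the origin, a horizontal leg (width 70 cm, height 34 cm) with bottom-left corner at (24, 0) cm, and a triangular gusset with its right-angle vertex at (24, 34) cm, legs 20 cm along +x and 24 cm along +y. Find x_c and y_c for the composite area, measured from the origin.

x_c = 33.15 cm, y_c = 40.61 cm

vertical leg: A = 24 × 120 = 2880.00, centroid at (12.00, 60.00).
horizontal leg: A = 70 × 34 = 2380.00, centroid at (59.00, 17.00).
gusset: A = ½·20·24 = 240.00, centroid at (30.67, 42.00).
ΣA = 5500.00 cm², ΣAx_c = 182340.00 cm³, ΣAy_c = 223340.00 cm³.
x_c = 182340.00/5500.00 = 33.15 cm; y_c = 223340.00/5500.00 = 40.61 cm.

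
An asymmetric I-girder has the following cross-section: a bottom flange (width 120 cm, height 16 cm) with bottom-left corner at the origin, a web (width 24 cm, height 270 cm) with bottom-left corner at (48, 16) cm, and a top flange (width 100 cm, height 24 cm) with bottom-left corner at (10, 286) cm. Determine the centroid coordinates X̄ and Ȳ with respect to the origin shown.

bottom flange: A = 120 × 16 = 1920.00, centroid at (60.00, 8.00).
web: A = 24 × 270 = 6480.00, centroid at (60.00, 151.00).
top flange: A = 100 × 24 = 2400.00, centroid at (60.00, 298.00).
ΣA = 10800.00 cm², ΣAX̄ = 648000.00 cm³, ΣAȲ = 1709040.00 cm³.
X̄ = 648000.00/10800.00 = 60.00 cm; Ȳ = 1709040.00/10800.00 = 158.24 cm.

X̄ = 60.00 cm, Ȳ = 158.24 cm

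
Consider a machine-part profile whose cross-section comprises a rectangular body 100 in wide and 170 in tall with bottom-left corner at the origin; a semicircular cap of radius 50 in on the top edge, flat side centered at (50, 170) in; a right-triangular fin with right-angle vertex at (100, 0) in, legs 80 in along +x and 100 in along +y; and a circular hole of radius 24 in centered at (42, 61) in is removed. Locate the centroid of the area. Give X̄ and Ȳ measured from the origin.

rectangular body: A = 100 × 170 = 17000.00, centroid at (50.00, 85.00).
semicircular top: A = ½π·50² = 3926.99, centroid at (50.00, 191.22).
triangular fin: A = ½·80·100 = 4000.00, centroid at (126.67, 33.33).
hole: A = −π·24² = -1809.56, centroid at (42.00, 61.00).
ΣA = 23117.43 in²
ΣAX̄ = (17000.00)(50.00) + (3926.99)(50.00) + (4000.00)(126.67) + (-1809.56)(42.00) = 1477014.80 in³
ΣAȲ = (17000.00)(85.00) + (3926.99)(191.22) + (4000.00)(33.33) + (-1809.56)(61.00) = 2218872.11 in³
X̄ = 1477014.80 / 23117.43 = 63.89 in
Ȳ = 2218872.11 / 23117.43 = 95.98 in

X̄ = 63.89 in, Ȳ = 95.98 in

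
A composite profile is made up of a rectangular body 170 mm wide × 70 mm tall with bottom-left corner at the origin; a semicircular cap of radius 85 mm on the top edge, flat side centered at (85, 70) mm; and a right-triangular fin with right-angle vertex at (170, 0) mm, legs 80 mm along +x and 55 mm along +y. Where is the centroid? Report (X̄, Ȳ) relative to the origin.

Part | A | x̄ᵢ | ȳᵢ | A·x̄ᵢ | A·ȳᵢ
rectangular body | 11900.00 | 85.00 | 35.00 | 1011500.00 | 416500.00
semicircular top | 11349.00 | 85.00 | 106.08 | 964665.29 | 1203846.91
triangular fin | 2200.00 | 196.67 | 18.33 | 432666.67 | 40333.33
Σ | 25449.00 |  |  | 2408831.96 | 1660680.24
X̄ = 2408831.96 / 25449.00 = 94.65 mm
Ȳ = 1660680.24 / 25449.00 = 65.26 mm

X̄ = 94.65 mm, Ȳ = 65.26 mm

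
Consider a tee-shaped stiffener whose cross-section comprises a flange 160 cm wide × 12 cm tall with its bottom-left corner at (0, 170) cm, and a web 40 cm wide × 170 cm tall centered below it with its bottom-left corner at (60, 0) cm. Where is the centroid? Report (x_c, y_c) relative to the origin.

web: A = 40 × 170 = 6800.00, centroid at (80.00, 85.00).
flange: A = 160 × 12 = 1920.00, centroid at (80.00, 176.00).
ΣA = 8720.00 cm²
ΣAx_c = (6800.00)(80.00) + (1920.00)(80.00) = 697600.00 cm³
ΣAy_c = (6800.00)(85.00) + (1920.00)(176.00) = 915920.00 cm³
x_c = 697600.00 / 8720.00 = 80.00 cm
y_c = 915920.00 / 8720.00 = 105.04 cm

x_c = 80.00 cm, y_c = 105.04 cm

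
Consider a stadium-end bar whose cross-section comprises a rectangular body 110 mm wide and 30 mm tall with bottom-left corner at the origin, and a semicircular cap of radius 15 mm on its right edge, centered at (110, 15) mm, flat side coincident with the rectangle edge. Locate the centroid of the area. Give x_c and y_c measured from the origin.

x_c = 60.94 mm, y_c = 15.00 mm

Part | A | x̄ᵢ | ȳᵢ | A·x̄ᵢ | A·ȳᵢ
rectangular body | 3300.00 | 55.00 | 15.00 | 181500.00 | 49500.00
semicircular end | 353.43 | 116.37 | 15.00 | 41127.21 | 5301.44
Σ | 3653.43 |  |  | 222627.21 | 54801.44
x_c = 222627.21 / 3653.43 = 60.94 mm
y_c = 54801.44 / 3653.43 = 15.00 mm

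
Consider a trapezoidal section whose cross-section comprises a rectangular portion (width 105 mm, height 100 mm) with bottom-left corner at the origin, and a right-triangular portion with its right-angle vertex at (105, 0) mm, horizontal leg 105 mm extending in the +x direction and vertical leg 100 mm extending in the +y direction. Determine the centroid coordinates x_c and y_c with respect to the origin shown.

x_c = 81.67 mm, y_c = 44.44 mm

rectangular portion: A = 105 × 100 = 10500.00, centroid at (52.50, 50.00).
triangular portion: A = ½·105·100 = 5250.00, centroid at (140.00, 33.33).
ΣA = 15750.00 mm²
ΣAx_c = (10500.00)(52.50) + (5250.00)(140.00) = 1286250.00 mm³
ΣAy_c = (10500.00)(50.00) + (5250.00)(33.33) = 700000.00 mm³
x_c = 1286250.00 / 15750.00 = 81.67 mm
y_c = 700000.00 / 15750.00 = 44.44 mm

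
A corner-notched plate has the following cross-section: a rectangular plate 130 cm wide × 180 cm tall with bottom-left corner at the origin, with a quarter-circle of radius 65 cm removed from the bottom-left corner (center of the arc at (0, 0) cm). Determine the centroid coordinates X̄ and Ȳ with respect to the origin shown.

Part | A | x̄ᵢ | ȳᵢ | A·x̄ᵢ | A·ȳᵢ
plate | 23400.00 | 65.00 | 90.00 | 1521000.00 | 2106000.00
removed quarter-circle | -3318.31 | 27.59 | 27.59 | -91541.67 | -91541.67
Σ | 20081.69 |  |  | 1429458.33 | 2014458.33
X̄ = 1429458.33 / 20081.69 = 71.18 cm
Ȳ = 2014458.33 / 20081.69 = 100.31 cm

X̄ = 71.18 cm, Ȳ = 100.31 cm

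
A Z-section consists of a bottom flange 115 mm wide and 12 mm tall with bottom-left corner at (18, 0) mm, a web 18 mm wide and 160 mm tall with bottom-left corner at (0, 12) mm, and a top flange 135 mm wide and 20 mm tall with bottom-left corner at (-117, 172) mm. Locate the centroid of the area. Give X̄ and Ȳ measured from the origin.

bottom flange: A = 115 × 12 = 1380.00, centroid at (75.50, 6.00).
web: A = 18 × 160 = 2880.00, centroid at (9.00, 92.00).
top flange: A = 135 × 20 = 2700.00, centroid at (-49.50, 182.00).
ΣA = 6960.00 mm²
ΣAX̄ = (1380.00)(75.50) + (2880.00)(9.00) + (2700.00)(-49.50) = -3540.00 mm³
ΣAȲ = (1380.00)(6.00) + (2880.00)(92.00) + (2700.00)(182.00) = 764640.00 mm³
X̄ = -3540.00 / 6960.00 = -0.51 mm
Ȳ = 764640.00 / 6960.00 = 109.86 mm

X̄ = -0.51 mm, Ȳ = 109.86 mm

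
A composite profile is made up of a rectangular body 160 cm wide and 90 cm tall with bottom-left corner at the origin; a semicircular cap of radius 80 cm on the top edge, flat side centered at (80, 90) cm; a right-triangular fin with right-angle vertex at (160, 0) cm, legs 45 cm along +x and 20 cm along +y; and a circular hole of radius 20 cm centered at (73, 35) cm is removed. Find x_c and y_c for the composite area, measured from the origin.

rectangular body: A = 160 × 90 = 14400.00, centroid at (80.00, 45.00).
semicircular top: A = ½π·80² = 10053.10, centroid at (80.00, 123.95).
triangular fin: A = ½·45·20 = 450.00, centroid at (175.00, 6.67).
hole: A = −π·20² = -1256.64, centroid at (73.00, 35.00).
ΣA = 23646.46 cm²
ΣAx_c = (14400.00)(80.00) + (10053.10)(80.00) + (450.00)(175.00) + (-1256.64)(73.00) = 1943263.21 cm³
ΣAy_c = (14400.00)(45.00) + (10053.10)(123.95) + (450.00)(6.67) + (-1256.64)(35.00) = 1853129.72 cm³
x_c = 1943263.21 / 23646.46 = 82.18 cm
y_c = 1853129.72 / 23646.46 = 78.37 cm

x_c = 82.18 cm, y_c = 78.37 cm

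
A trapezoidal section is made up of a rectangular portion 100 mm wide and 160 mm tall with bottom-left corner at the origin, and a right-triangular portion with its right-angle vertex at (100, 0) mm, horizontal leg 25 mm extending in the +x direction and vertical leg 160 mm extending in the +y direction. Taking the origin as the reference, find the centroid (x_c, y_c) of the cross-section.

x_c = 56.48 mm, y_c = 77.04 mm

rectangular portion: A = 100 × 160 = 16000.00, centroid at (50.00, 80.00).
triangular portion: A = ½·25·160 = 2000.00, centroid at (108.33, 53.33).
ΣA = 18000.00 mm²
ΣAx_c = (16000.00)(50.00) + (2000.00)(108.33) = 1016666.67 mm³
ΣAy_c = (16000.00)(80.00) + (2000.00)(53.33) = 1386666.67 mm³
x_c = 1016666.67 / 18000.00 = 56.48 mm
y_c = 1386666.67 / 18000.00 = 77.04 mm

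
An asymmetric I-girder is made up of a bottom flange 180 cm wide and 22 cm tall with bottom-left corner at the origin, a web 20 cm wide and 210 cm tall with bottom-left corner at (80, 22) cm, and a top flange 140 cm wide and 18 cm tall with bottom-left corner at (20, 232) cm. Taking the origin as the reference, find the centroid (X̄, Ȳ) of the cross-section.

X̄ = 90.00 cm, Ȳ = 110.89 cm

Part | A | x̄ᵢ | ȳᵢ | A·x̄ᵢ | A·ȳᵢ
bottom flange | 3960.00 | 90.00 | 11.00 | 356400.00 | 43560.00
web | 4200.00 | 90.00 | 127.00 | 378000.00 | 533400.00
top flange | 2520.00 | 90.00 | 241.00 | 226800.00 | 607320.00
Σ | 10680.00 |  |  | 961200.00 | 1184280.00
X̄ = 961200.00 / 10680.00 = 90.00 cm
Ȳ = 1184280.00 / 10680.00 = 110.89 cm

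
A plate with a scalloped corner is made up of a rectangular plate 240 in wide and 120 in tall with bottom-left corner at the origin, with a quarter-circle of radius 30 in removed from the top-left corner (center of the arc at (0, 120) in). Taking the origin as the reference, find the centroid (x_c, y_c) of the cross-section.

x_c = 122.70 in, y_c = 58.81 in

plate: A = 240 × 120 = 28800.00, centroid at (120.00, 60.00).
removed quarter-circle: A = −¼π·30² = -706.86, centroid at (12.73, 107.27).
ΣA = 28093.14 in², ΣAx_c = 3447000.00 in³, ΣAy_c = 1652177.00 in³.
x_c = 3447000.00/28093.14 = 122.70 in; y_c = 1652177.00/28093.14 = 58.81 in.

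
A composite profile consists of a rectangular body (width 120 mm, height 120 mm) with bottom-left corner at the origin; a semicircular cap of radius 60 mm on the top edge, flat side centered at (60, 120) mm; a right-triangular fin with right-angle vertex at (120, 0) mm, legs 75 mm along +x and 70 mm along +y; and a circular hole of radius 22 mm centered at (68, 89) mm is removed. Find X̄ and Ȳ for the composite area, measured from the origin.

X̄ = 69.97 mm, Ȳ = 76.21 mm

rectangular body: A = 120 × 120 = 14400.00, centroid at (60.00, 60.00).
semicircular top: A = ½π·60² = 5654.87, centroid at (60.00, 145.46).
triangular fin: A = ½·75·70 = 2625.00, centroid at (145.00, 23.33).
hole: A = −π·22² = -1520.53, centroid at (68.00, 89.00).
ΣA = 21159.34 mm²
ΣAX̄ = (14400.00)(60.00) + (5654.87)(60.00) + (2625.00)(145.00) + (-1520.53)(68.00) = 1480520.91 mm³
ΣAȲ = (14400.00)(60.00) + (5654.87)(145.46) + (2625.00)(23.33) + (-1520.53)(89.00) = 1612506.77 mm³
X̄ = 1480520.91 / 21159.34 = 69.97 mm
Ȳ = 1612506.77 / 21159.34 = 76.21 mm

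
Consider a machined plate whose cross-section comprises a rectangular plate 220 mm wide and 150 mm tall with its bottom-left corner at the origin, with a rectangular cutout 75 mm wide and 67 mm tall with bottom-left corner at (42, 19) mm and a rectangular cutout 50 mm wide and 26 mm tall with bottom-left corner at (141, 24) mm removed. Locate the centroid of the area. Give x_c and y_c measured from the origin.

plate: A = 220 × 150 = 33000.00, centroid at (110.00, 75.00).
hole 1: A = −(75 × 67) = -5025.00, centroid at (79.50, 52.50).
hole 2: A = −(50 × 26) = -1300.00, centroid at (166.00, 37.00).
ΣA = 26675.00 mm²
ΣAx_c = (33000.00)(110.00) + (-5025.00)(79.50) + (-1300.00)(166.00) = 3014712.50 mm³
ΣAy_c = (33000.00)(75.00) + (-5025.00)(52.50) + (-1300.00)(37.00) = 2163087.50 mm³
x_c = 3014712.50 / 26675.00 = 113.02 mm
y_c = 2163087.50 / 26675.00 = 81.09 mm

x_c = 113.02 mm, y_c = 81.09 mm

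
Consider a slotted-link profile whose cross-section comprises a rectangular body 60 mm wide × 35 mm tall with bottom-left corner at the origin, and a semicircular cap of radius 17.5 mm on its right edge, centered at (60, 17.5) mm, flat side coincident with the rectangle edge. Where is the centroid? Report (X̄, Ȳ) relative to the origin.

X̄ = 36.98 mm, Ȳ = 17.50 mm

rectangular body: A = 60 × 35 = 2100.00, centroid at (30.00, 17.50).
semicircular end: A = ½π·17.5² = 481.06, centroid at (67.43, 17.50).
ΣA = 2581.06 mm², ΣAX̄ = 95436.30 mm³, ΣAȲ = 45168.49 mm³.
X̄ = 95436.30/2581.06 = 36.98 mm; Ȳ = 45168.49/2581.06 = 17.50 mm.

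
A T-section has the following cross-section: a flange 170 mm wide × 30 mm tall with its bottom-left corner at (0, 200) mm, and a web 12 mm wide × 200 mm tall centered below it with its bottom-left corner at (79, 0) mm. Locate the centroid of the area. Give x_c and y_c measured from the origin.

web: A = 12 × 200 = 2400.00, centroid at (85.00, 100.00).
flange: A = 170 × 30 = 5100.00, centroid at (85.00, 215.00).
ΣA = 7500.00 mm², ΣAx_c = 637500.00 mm³, ΣAy_c = 1336500.00 mm³.
x_c = 637500.00/7500.00 = 85.00 mm; y_c = 1336500.00/7500.00 = 178.20 mm.

x_c = 85.00 mm, y_c = 178.20 mm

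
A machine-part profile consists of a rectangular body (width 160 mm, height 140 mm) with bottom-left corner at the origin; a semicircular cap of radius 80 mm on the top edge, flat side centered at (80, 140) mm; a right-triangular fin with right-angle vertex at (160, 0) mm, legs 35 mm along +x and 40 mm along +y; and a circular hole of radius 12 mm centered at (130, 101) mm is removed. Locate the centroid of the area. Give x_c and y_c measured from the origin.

x_c = 81.27 mm, y_c = 100.32 mm

rectangular body: A = 160 × 140 = 22400.00, centroid at (80.00, 70.00).
semicircular top: A = ½π·80² = 10053.10, centroid at (80.00, 173.95).
triangular fin: A = ½·35·40 = 700.00, centroid at (171.67, 13.33).
hole: A = −π·12² = -452.39, centroid at (130.00, 101.00).
ΣA = 32700.71 mm²
ΣAx_c = (22400.00)(80.00) + (10053.10)(80.00) + (700.00)(171.67) + (-452.39)(130.00) = 2657603.77 mm³
ΣAy_c = (22400.00)(70.00) + (10053.10)(173.95) + (700.00)(13.33) + (-452.39)(101.00) = 3280408.85 mm³
x_c = 2657603.77 / 32700.71 = 81.27 mm
y_c = 3280408.85 / 32700.71 = 100.32 mm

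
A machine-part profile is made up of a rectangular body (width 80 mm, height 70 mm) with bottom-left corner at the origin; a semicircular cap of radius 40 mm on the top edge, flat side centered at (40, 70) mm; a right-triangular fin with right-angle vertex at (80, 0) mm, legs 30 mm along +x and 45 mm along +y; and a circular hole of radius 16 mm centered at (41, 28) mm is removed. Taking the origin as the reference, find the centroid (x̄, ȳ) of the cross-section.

x̄ = 44.13 mm, ȳ = 50.38 mm

rectangular body: A = 80 × 70 = 5600.00, centroid at (40.00, 35.00).
semicircular top: A = ½π·40² = 2513.27, centroid at (40.00, 86.98).
triangular fin: A = ½·30·45 = 675.00, centroid at (90.00, 15.00).
hole: A = −π·16² = -804.25, centroid at (41.00, 28.00).
ΣA = 7984.03 mm², ΣAx̄ = 352306.81 mm³, ΣAȳ = 402201.92 mm³.
x̄ = 352306.81/7984.03 = 44.13 mm; ȳ = 402201.92/7984.03 = 50.38 mm.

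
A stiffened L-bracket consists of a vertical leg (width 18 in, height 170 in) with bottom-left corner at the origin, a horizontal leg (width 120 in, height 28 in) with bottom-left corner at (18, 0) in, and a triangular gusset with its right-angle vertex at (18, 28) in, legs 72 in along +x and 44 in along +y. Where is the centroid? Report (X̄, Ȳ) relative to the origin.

Part | A | x̄ᵢ | ȳᵢ | A·x̄ᵢ | A·ȳᵢ
vertical leg | 3060.00 | 9.00 | 85.00 | 27540.00 | 260100.00
horizontal leg | 3360.00 | 78.00 | 14.00 | 262080.00 | 47040.00
gusset | 1584.00 | 42.00 | 42.67 | 66528.00 | 67584.00
Σ | 8004.00 |  |  | 356148.00 | 374724.00
X̄ = 356148.00 / 8004.00 = 44.50 in
Ȳ = 374724.00 / 8004.00 = 46.82 in

X̄ = 44.50 in, Ȳ = 46.82 in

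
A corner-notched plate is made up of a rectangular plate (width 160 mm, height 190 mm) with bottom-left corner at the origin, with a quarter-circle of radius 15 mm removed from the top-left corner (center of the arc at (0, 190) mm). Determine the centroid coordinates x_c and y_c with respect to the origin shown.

x_c = 80.43 mm, y_c = 94.48 mm

Part | A | x̄ᵢ | ȳᵢ | A·x̄ᵢ | A·ȳᵢ
plate | 30400.00 | 80.00 | 95.00 | 2432000.00 | 2888000.00
removed quarter-circle | -176.71 | 6.37 | 183.63 | -1125.00 | -32450.77
Σ | 30223.29 |  |  | 2430875.00 | 2855549.23
x_c = 2430875.00 / 30223.29 = 80.43 mm
y_c = 2855549.23 / 30223.29 = 94.48 mm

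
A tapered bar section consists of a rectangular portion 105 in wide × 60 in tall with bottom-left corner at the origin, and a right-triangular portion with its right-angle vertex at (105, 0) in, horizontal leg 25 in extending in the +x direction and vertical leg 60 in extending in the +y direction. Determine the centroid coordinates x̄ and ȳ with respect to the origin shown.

rectangular portion: A = 105 × 60 = 6300.00, centroid at (52.50, 30.00).
triangular portion: A = ½·25·60 = 750.00, centroid at (113.33, 20.00).
ΣA = 7050.00 in², ΣAx̄ = 415750.00 in³, ΣAȳ = 204000.00 in³.
x̄ = 415750.00/7050.00 = 58.97 in; ȳ = 204000.00/7050.00 = 28.94 in.

x̄ = 58.97 in, ȳ = 28.94 in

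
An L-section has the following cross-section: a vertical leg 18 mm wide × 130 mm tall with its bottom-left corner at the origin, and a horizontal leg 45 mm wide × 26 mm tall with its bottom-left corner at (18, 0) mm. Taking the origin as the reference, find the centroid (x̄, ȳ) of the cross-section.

x̄ = 19.50 mm, ȳ = 47.67 mm

vertical leg: A = 18 × 130 = 2340.00, centroid at (9.00, 65.00).
horizontal leg: A = 45 × 26 = 1170.00, centroid at (40.50, 13.00).
ΣA = 3510.00 mm²
ΣAx̄ = (2340.00)(9.00) + (1170.00)(40.50) = 68445.00 mm³
ΣAȳ = (2340.00)(65.00) + (1170.00)(13.00) = 167310.00 mm³
x̄ = 68445.00 / 3510.00 = 19.50 mm
ȳ = 167310.00 / 3510.00 = 47.67 mm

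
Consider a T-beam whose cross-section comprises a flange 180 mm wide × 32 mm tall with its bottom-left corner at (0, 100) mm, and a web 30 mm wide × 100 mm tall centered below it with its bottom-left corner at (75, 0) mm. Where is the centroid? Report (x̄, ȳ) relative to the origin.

x̄ = 90.00 mm, ȳ = 93.40 mm

web: A = 30 × 100 = 3000.00, centroid at (90.00, 50.00).
flange: A = 180 × 32 = 5760.00, centroid at (90.00, 116.00).
ΣA = 8760.00 mm²
ΣAx̄ = (3000.00)(90.00) + (5760.00)(90.00) = 788400.00 mm³
ΣAȳ = (3000.00)(50.00) + (5760.00)(116.00) = 818160.00 mm³
x̄ = 788400.00 / 8760.00 = 90.00 mm
ȳ = 818160.00 / 8760.00 = 93.40 mm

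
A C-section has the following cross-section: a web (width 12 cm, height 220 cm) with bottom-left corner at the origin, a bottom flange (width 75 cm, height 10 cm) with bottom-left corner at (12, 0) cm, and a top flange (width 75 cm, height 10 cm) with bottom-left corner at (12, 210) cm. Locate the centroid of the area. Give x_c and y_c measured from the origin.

x_c = 21.76 cm, y_c = 110.00 cm

web: A = 12 × 220 = 2640.00, centroid at (6.00, 110.00).
bottom flange: A = 75 × 10 = 750.00, centroid at (49.50, 5.00).
top flange: A = 75 × 10 = 750.00, centroid at (49.50, 215.00).
ΣA = 4140.00 cm²
ΣAx_c = (2640.00)(6.00) + (750.00)(49.50) + (750.00)(49.50) = 90090.00 cm³
ΣAy_c = (2640.00)(110.00) + (750.00)(5.00) + (750.00)(215.00) = 455400.00 cm³
x_c = 90090.00 / 4140.00 = 21.76 cm
y_c = 455400.00 / 4140.00 = 110.00 cm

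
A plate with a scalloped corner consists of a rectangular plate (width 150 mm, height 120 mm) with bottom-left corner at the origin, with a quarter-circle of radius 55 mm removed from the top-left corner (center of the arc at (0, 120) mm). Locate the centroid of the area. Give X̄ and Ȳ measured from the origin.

plate: A = 150 × 120 = 18000.00, centroid at (75.00, 60.00).
removed quarter-circle: A = −¼π·55² = -2375.83, centroid at (23.34, 96.66).
ΣA = 15624.17 mm², ΣAX̄ = 1294541.67 mm³, ΣAȲ = 850358.80 mm³.
X̄ = 1294541.67/15624.17 = 82.86 mm; Ȳ = 850358.80/15624.17 = 54.43 mm.

X̄ = 82.86 mm, Ȳ = 54.43 mm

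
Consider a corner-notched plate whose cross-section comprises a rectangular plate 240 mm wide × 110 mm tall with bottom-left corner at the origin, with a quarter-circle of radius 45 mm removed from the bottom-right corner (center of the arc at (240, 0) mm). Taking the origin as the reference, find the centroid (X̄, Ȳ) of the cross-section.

X̄ = 113.53 mm, Ȳ = 57.30 mm

Part | A | x̄ᵢ | ȳᵢ | A·x̄ᵢ | A·ȳᵢ
plate | 26400.00 | 120.00 | 55.00 | 3168000.00 | 1452000.00
removed quarter-circle | -1590.43 | 220.90 | 19.10 | -351328.51 | -30375.00
Σ | 24809.57 |  |  | 2816671.49 | 1421625.00
X̄ = 2816671.49 / 24809.57 = 113.53 mm
Ȳ = 1421625.00 / 24809.57 = 57.30 mm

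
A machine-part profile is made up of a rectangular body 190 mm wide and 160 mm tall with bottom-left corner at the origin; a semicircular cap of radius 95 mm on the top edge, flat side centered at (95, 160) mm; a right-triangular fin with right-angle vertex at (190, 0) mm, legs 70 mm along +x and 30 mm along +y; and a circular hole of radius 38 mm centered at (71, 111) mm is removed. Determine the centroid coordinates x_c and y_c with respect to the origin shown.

x_c = 100.67 mm, y_c = 116.30 mm

rectangular body: A = 190 × 160 = 30400.00, centroid at (95.00, 80.00).
semicircular top: A = ½π·95² = 14176.44, centroid at (95.00, 200.32).
triangular fin: A = ½·70·30 = 1050.00, centroid at (213.33, 10.00).
hole: A = −π·38² = -4536.46, centroid at (71.00, 111.00).
ΣA = 41089.98 mm², ΣAx_c = 4136672.86 mm³, ΣAy_c = 4778766.19 mm³.
x_c = 4136672.86/41089.98 = 100.67 mm; y_c = 4778766.19/41089.98 = 116.30 mm.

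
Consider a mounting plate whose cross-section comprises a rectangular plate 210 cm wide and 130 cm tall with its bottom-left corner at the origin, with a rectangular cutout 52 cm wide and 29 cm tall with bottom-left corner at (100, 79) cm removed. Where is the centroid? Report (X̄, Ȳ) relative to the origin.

plate: A = 210 × 130 = 27300.00, centroid at (105.00, 65.00).
hole: A = −(52 × 29) = -1508.00, centroid at (126.00, 93.50).
ΣA = 25792.00 cm², ΣAX̄ = 2676492.00 cm³, ΣAȲ = 1633502.00 cm³.
X̄ = 2676492.00/25792.00 = 103.77 cm; Ȳ = 1633502.00/25792.00 = 63.33 cm.

X̄ = 103.77 cm, Ȳ = 63.33 cm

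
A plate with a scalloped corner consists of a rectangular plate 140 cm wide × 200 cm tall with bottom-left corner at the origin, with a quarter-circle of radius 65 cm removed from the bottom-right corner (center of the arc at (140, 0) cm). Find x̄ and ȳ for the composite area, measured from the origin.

plate: A = 140 × 200 = 28000.00, centroid at (70.00, 100.00).
removed quarter-circle: A = −¼π·65² = -3318.31, centroid at (112.41, 27.59).
ΣA = 24681.69 cm², ΣAx̄ = 1586978.65 cm³, ΣAȳ = 2708458.33 cm³.
x̄ = 1586978.65/24681.69 = 64.30 cm; ȳ = 2708458.33/24681.69 = 109.74 cm.

x̄ = 64.30 cm, ȳ = 109.74 cm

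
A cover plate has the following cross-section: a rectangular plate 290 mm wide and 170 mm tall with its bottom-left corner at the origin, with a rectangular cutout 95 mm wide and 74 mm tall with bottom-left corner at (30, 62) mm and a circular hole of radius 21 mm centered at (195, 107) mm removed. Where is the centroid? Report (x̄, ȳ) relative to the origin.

x̄ = 154.91 mm, ȳ = 81.85 mm

plate: A = 290 × 170 = 49300.00, centroid at (145.00, 85.00).
hole 1: A = −(95 × 74) = -7030.00, centroid at (77.50, 99.00).
hole 2: A = −π·21² = -1385.44, centroid at (195.00, 107.00).
ΣA = 40884.56 mm², ΣAx̄ = 6333513.74 mm³, ΣAȳ = 3346287.67 mm³.
x̄ = 6333513.74/40884.56 = 154.91 mm; ȳ = 3346287.67/40884.56 = 81.85 mm.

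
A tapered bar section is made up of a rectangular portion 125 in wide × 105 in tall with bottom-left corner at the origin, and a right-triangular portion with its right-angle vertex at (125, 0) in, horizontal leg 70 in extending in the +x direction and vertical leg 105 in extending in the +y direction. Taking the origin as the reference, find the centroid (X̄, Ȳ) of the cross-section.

rectangular portion: A = 125 × 105 = 13125.00, centroid at (62.50, 52.50).
triangular portion: A = ½·70·105 = 3675.00, centroid at (148.33, 35.00).
ΣA = 16800.00 in²
ΣAX̄ = (13125.00)(62.50) + (3675.00)(148.33) = 1365437.50 in³
ΣAȲ = (13125.00)(52.50) + (3675.00)(35.00) = 817687.50 in³
X̄ = 1365437.50 / 16800.00 = 81.28 in
Ȳ = 817687.50 / 16800.00 = 48.67 in

X̄ = 81.28 in, Ȳ = 48.67 in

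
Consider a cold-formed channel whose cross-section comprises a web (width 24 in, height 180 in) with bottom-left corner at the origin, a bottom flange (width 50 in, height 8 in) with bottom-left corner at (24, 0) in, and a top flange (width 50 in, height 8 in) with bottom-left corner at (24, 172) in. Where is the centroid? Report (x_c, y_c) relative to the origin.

x_c = 17.78 in, y_c = 90.00 in

web: A = 24 × 180 = 4320.00, centroid at (12.00, 90.00).
bottom flange: A = 50 × 8 = 400.00, centroid at (49.00, 4.00).
top flange: A = 50 × 8 = 400.00, centroid at (49.00, 176.00).
ΣA = 5120.00 in², ΣAx_c = 91040.00 in³, ΣAy_c = 460800.00 in³.
x_c = 91040.00/5120.00 = 17.78 in; y_c = 460800.00/5120.00 = 90.00 in.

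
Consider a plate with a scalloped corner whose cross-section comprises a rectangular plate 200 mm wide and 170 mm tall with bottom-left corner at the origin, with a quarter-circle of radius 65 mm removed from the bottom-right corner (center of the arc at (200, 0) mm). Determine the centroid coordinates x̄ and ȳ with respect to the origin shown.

x̄ = 92.17 mm, ȳ = 91.21 mm

plate: A = 200 × 170 = 34000.00, centroid at (100.00, 85.00).
removed quarter-circle: A = −¼π·65² = -3318.31, centroid at (172.41, 27.59).
ΣA = 30681.69 mm²
ΣAx̄ = (34000.00)(100.00) + (-3318.31)(172.41) = 2827880.22 mm³
ΣAȳ = (34000.00)(85.00) + (-3318.31)(27.59) = 2798458.33 mm³
x̄ = 2827880.22 / 30681.69 = 92.17 mm
ȳ = 2798458.33 / 30681.69 = 91.21 mm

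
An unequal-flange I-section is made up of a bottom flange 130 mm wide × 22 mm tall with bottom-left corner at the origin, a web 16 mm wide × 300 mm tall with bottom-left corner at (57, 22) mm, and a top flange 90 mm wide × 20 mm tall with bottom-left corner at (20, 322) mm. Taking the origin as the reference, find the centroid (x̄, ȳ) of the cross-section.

x̄ = 65.00 mm, ȳ = 153.77 mm

bottom flange: A = 130 × 22 = 2860.00, centroid at (65.00, 11.00).
web: A = 16 × 300 = 4800.00, centroid at (65.00, 172.00).
top flange: A = 90 × 20 = 1800.00, centroid at (65.00, 332.00).
ΣA = 9460.00 mm², ΣAx̄ = 614900.00 mm³, ΣAȳ = 1454660.00 mm³.
x̄ = 614900.00/9460.00 = 65.00 mm; ȳ = 1454660.00/9460.00 = 153.77 mm.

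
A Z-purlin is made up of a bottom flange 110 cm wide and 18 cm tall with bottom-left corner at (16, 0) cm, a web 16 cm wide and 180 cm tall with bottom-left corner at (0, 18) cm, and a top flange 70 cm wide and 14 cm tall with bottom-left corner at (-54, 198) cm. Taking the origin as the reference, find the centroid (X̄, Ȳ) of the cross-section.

X̄ = 24.83 cm, Ȳ = 90.71 cm

bottom flange: A = 110 × 18 = 1980.00, centroid at (71.00, 9.00).
web: A = 16 × 180 = 2880.00, centroid at (8.00, 108.00).
top flange: A = 70 × 14 = 980.00, centroid at (-19.00, 205.00).
ΣA = 5840.00 cm²
ΣAX̄ = (1980.00)(71.00) + (2880.00)(8.00) + (980.00)(-19.00) = 145000.00 cm³
ΣAȲ = (1980.00)(9.00) + (2880.00)(108.00) + (980.00)(205.00) = 529760.00 cm³
X̄ = 145000.00 / 5840.00 = 24.83 cm
Ȳ = 529760.00 / 5840.00 = 90.71 cm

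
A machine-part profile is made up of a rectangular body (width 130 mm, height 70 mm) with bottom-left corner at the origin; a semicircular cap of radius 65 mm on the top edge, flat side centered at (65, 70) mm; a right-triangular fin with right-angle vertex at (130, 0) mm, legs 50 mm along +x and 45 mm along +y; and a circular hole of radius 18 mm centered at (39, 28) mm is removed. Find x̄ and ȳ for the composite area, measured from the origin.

x̄ = 72.47 mm, ȳ = 60.25 mm

rectangular body: A = 130 × 70 = 9100.00, centroid at (65.00, 35.00).
semicircular top: A = ½π·65² = 6636.61, centroid at (65.00, 97.59).
triangular fin: A = ½·50·45 = 1125.00, centroid at (146.67, 15.00).
hole: A = −π·18² = -1017.88, centroid at (39.00, 28.00).
ΣA = 15843.74 mm²
ΣAx̄ = (9100.00)(65.00) + (6636.61)(65.00) + (1125.00)(146.67) + (-1017.88)(39.00) = 1148182.78 mm³
ΣAȳ = (9100.00)(35.00) + (6636.61)(97.59) + (1125.00)(15.00) + (-1017.88)(28.00) = 954520.82 mm³
x̄ = 1148182.78 / 15843.74 = 72.47 mm
ȳ = 954520.82 / 15843.74 = 60.25 mm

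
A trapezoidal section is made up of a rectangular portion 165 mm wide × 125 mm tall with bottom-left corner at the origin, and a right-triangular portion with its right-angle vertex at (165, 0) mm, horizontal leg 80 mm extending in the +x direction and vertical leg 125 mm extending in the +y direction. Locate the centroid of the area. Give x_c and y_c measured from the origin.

rectangular portion: A = 165 × 125 = 20625.00, centroid at (82.50, 62.50).
triangular portion: A = ½·80·125 = 5000.00, centroid at (191.67, 41.67).
ΣA = 25625.00 mm²
ΣAx_c = (20625.00)(82.50) + (5000.00)(191.67) = 2659895.83 mm³
ΣAy_c = (20625.00)(62.50) + (5000.00)(41.67) = 1497395.83 mm³
x_c = 2659895.83 / 25625.00 = 103.80 mm
y_c = 1497395.83 / 25625.00 = 58.43 mm

x_c = 103.80 mm, y_c = 58.43 mm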